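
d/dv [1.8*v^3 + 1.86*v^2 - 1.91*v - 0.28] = 5.4*v^2 + 3.72*v - 1.91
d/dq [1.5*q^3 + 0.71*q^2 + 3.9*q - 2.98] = 4.5*q^2 + 1.42*q + 3.9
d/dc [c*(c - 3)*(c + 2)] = 3*c^2 - 2*c - 6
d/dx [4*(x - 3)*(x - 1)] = 8*x - 16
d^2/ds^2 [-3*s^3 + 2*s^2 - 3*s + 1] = 4 - 18*s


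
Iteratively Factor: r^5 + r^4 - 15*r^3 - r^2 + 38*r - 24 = (r - 3)*(r^4 + 4*r^3 - 3*r^2 - 10*r + 8) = (r - 3)*(r - 1)*(r^3 + 5*r^2 + 2*r - 8) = (r - 3)*(r - 1)*(r + 4)*(r^2 + r - 2) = (r - 3)*(r - 1)^2*(r + 4)*(r + 2)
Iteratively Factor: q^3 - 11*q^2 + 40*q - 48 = (q - 3)*(q^2 - 8*q + 16) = (q - 4)*(q - 3)*(q - 4)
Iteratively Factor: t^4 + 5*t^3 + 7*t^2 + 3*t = (t + 3)*(t^3 + 2*t^2 + t) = t*(t + 3)*(t^2 + 2*t + 1) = t*(t + 1)*(t + 3)*(t + 1)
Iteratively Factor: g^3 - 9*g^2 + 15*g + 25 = (g + 1)*(g^2 - 10*g + 25) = (g - 5)*(g + 1)*(g - 5)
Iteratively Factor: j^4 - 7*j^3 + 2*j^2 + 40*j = (j - 4)*(j^3 - 3*j^2 - 10*j) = (j - 4)*(j + 2)*(j^2 - 5*j) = j*(j - 4)*(j + 2)*(j - 5)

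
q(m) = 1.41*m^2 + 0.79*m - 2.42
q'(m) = 2.82*m + 0.79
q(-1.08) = -1.63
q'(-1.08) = -2.26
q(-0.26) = -2.53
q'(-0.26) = 0.06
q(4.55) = 30.37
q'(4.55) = 13.62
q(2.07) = 5.26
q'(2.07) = 6.63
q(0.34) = -1.99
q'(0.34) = 1.75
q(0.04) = -2.39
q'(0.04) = 0.90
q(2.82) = 11.02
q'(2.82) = 8.74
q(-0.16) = -2.51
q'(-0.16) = 0.34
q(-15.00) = 302.98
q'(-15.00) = -41.51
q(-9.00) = 104.68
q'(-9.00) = -24.59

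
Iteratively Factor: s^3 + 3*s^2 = (s)*(s^2 + 3*s) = s*(s + 3)*(s)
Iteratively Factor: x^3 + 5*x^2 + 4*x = (x + 4)*(x^2 + x) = x*(x + 4)*(x + 1)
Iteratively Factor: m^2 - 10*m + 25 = (m - 5)*(m - 5)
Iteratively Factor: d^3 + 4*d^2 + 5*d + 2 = (d + 2)*(d^2 + 2*d + 1) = (d + 1)*(d + 2)*(d + 1)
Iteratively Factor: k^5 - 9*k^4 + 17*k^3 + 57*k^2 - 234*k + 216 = (k - 3)*(k^4 - 6*k^3 - k^2 + 54*k - 72) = (k - 3)*(k + 3)*(k^3 - 9*k^2 + 26*k - 24) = (k - 3)*(k - 2)*(k + 3)*(k^2 - 7*k + 12) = (k - 3)^2*(k - 2)*(k + 3)*(k - 4)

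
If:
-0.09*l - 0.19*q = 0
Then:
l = -2.11111111111111*q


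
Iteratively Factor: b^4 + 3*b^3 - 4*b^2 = (b)*(b^3 + 3*b^2 - 4*b) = b*(b - 1)*(b^2 + 4*b) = b*(b - 1)*(b + 4)*(b)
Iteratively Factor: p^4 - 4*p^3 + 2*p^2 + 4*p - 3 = (p - 3)*(p^3 - p^2 - p + 1) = (p - 3)*(p + 1)*(p^2 - 2*p + 1) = (p - 3)*(p - 1)*(p + 1)*(p - 1)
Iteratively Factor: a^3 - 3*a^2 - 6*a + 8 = (a - 1)*(a^2 - 2*a - 8) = (a - 1)*(a + 2)*(a - 4)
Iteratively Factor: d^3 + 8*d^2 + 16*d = (d + 4)*(d^2 + 4*d) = d*(d + 4)*(d + 4)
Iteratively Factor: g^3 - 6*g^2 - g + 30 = (g - 5)*(g^2 - g - 6) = (g - 5)*(g - 3)*(g + 2)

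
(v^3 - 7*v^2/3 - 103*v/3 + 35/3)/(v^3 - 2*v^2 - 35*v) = (v - 1/3)/v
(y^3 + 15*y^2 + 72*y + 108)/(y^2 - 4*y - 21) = (y^2 + 12*y + 36)/(y - 7)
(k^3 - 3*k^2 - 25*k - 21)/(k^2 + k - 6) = (k^2 - 6*k - 7)/(k - 2)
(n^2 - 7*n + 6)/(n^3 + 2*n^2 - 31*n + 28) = (n - 6)/(n^2 + 3*n - 28)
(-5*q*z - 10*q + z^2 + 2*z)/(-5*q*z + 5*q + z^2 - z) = (z + 2)/(z - 1)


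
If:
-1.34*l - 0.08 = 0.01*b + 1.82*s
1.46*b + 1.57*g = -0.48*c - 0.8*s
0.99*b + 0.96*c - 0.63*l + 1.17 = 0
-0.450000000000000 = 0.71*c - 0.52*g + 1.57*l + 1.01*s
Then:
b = -3.80817903675343*s - 1.71943008488595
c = 3.05451013533011*s + 0.523653886928239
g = 2.09794683356787*s + 1.43886245745728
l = -1.32978970868094*s - 0.0468699247396571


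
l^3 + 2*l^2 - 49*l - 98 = (l - 7)*(l + 2)*(l + 7)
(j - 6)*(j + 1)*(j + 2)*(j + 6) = j^4 + 3*j^3 - 34*j^2 - 108*j - 72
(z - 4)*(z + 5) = z^2 + z - 20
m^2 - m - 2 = (m - 2)*(m + 1)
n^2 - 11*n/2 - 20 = (n - 8)*(n + 5/2)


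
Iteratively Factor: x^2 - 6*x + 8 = (x - 2)*(x - 4)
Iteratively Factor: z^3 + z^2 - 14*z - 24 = (z + 2)*(z^2 - z - 12) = (z - 4)*(z + 2)*(z + 3)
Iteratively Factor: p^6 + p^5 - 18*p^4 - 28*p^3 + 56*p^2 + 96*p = (p - 2)*(p^5 + 3*p^4 - 12*p^3 - 52*p^2 - 48*p) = (p - 4)*(p - 2)*(p^4 + 7*p^3 + 16*p^2 + 12*p) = (p - 4)*(p - 2)*(p + 3)*(p^3 + 4*p^2 + 4*p) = (p - 4)*(p - 2)*(p + 2)*(p + 3)*(p^2 + 2*p) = p*(p - 4)*(p - 2)*(p + 2)*(p + 3)*(p + 2)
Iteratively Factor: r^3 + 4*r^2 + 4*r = (r + 2)*(r^2 + 2*r) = r*(r + 2)*(r + 2)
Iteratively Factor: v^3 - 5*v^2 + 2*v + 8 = (v - 2)*(v^2 - 3*v - 4) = (v - 4)*(v - 2)*(v + 1)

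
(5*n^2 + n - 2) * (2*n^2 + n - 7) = 10*n^4 + 7*n^3 - 38*n^2 - 9*n + 14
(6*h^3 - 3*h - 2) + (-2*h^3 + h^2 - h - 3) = 4*h^3 + h^2 - 4*h - 5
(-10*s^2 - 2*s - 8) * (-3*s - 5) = 30*s^3 + 56*s^2 + 34*s + 40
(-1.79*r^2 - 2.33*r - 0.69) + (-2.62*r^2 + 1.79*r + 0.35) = -4.41*r^2 - 0.54*r - 0.34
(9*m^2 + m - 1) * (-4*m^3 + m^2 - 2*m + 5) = -36*m^5 + 5*m^4 - 13*m^3 + 42*m^2 + 7*m - 5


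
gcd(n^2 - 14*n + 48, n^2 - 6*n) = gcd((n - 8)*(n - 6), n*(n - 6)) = n - 6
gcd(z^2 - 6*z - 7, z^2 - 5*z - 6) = z + 1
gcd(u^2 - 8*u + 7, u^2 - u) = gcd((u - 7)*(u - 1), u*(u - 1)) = u - 1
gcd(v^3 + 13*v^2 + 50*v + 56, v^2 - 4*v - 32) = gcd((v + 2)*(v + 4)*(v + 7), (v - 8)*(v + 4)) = v + 4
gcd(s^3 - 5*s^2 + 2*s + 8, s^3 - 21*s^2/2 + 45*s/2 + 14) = s - 4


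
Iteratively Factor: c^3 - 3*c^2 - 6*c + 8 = (c - 1)*(c^2 - 2*c - 8) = (c - 4)*(c - 1)*(c + 2)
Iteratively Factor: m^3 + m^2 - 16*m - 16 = (m + 1)*(m^2 - 16) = (m + 1)*(m + 4)*(m - 4)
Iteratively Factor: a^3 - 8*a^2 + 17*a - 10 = (a - 2)*(a^2 - 6*a + 5) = (a - 5)*(a - 2)*(a - 1)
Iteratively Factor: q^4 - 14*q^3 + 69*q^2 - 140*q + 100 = (q - 2)*(q^3 - 12*q^2 + 45*q - 50) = (q - 5)*(q - 2)*(q^2 - 7*q + 10) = (q - 5)*(q - 2)^2*(q - 5)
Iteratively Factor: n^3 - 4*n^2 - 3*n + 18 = (n - 3)*(n^2 - n - 6) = (n - 3)*(n + 2)*(n - 3)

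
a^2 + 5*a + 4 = (a + 1)*(a + 4)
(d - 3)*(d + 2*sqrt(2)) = d^2 - 3*d + 2*sqrt(2)*d - 6*sqrt(2)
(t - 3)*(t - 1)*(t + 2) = t^3 - 2*t^2 - 5*t + 6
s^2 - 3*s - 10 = (s - 5)*(s + 2)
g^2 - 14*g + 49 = (g - 7)^2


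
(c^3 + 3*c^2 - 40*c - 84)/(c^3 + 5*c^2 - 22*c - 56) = (c - 6)/(c - 4)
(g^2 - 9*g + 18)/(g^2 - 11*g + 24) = (g - 6)/(g - 8)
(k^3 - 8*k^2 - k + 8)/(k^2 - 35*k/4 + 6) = 4*(k^2 - 1)/(4*k - 3)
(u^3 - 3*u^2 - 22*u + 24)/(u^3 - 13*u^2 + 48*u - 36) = (u + 4)/(u - 6)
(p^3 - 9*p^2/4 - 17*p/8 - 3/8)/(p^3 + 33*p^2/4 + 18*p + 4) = (2*p^2 - 5*p - 3)/(2*(p^2 + 8*p + 16))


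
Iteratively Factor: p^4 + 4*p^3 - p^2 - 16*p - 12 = (p + 1)*(p^3 + 3*p^2 - 4*p - 12) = (p + 1)*(p + 3)*(p^2 - 4) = (p - 2)*(p + 1)*(p + 3)*(p + 2)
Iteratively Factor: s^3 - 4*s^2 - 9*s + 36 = (s - 3)*(s^2 - s - 12) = (s - 3)*(s + 3)*(s - 4)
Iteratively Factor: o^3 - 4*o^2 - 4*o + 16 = (o - 2)*(o^2 - 2*o - 8) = (o - 2)*(o + 2)*(o - 4)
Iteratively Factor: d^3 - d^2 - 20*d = (d)*(d^2 - d - 20) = d*(d - 5)*(d + 4)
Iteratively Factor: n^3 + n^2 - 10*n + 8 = (n - 1)*(n^2 + 2*n - 8) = (n - 1)*(n + 4)*(n - 2)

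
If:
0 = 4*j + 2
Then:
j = -1/2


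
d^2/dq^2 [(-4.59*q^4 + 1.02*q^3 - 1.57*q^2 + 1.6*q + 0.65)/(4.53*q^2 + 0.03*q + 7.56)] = (-188.381862*q^6 - 3.74268600000008*q^5 - 943.181658*q^4 - 20.4242219999999*q^3 - 2743.995906*q^2 + 21.540762*q - 224.707734)/(92.959677*q^6 + 1.846881*q^5 + 465.426243*q^4 + 6.164451*q^3 + 776.737836*q^2 + 5.143824*q + 432.081216)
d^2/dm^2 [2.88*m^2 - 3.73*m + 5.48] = 5.76000000000000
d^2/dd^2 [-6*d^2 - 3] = -12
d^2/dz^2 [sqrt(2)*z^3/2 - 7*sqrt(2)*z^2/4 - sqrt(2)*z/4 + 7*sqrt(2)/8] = sqrt(2)*(6*z - 7)/2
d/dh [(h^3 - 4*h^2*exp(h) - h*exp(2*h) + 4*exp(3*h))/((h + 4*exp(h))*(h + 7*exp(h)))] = (-15*h^4*exp(h) + h^4 - 58*h^3*exp(2*h) + 22*h^3*exp(h) + 113*h^2*exp(3*h) + 41*h^2*exp(2*h) + 88*h*exp(4*h) - 232*h*exp(3*h) + 112*exp(5*h) - 72*exp(4*h))/(h^4 + 22*h^3*exp(h) + 177*h^2*exp(2*h) + 616*h*exp(3*h) + 784*exp(4*h))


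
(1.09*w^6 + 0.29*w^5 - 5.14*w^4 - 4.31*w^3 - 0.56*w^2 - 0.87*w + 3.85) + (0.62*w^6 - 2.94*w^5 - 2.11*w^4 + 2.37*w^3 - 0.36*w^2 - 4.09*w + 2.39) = 1.71*w^6 - 2.65*w^5 - 7.25*w^4 - 1.94*w^3 - 0.92*w^2 - 4.96*w + 6.24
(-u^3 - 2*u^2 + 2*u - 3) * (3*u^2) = -3*u^5 - 6*u^4 + 6*u^3 - 9*u^2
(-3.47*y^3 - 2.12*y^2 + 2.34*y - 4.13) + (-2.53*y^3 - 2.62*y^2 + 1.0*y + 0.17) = -6.0*y^3 - 4.74*y^2 + 3.34*y - 3.96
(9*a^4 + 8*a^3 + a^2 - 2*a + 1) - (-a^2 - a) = 9*a^4 + 8*a^3 + 2*a^2 - a + 1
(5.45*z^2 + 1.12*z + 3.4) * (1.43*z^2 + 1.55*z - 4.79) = 7.7935*z^4 + 10.0491*z^3 - 19.5075*z^2 - 0.0948000000000011*z - 16.286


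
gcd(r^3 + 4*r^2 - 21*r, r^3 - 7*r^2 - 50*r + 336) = r + 7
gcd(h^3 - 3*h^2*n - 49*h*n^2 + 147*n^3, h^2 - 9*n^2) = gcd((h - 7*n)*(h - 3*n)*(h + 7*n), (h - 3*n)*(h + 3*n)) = h - 3*n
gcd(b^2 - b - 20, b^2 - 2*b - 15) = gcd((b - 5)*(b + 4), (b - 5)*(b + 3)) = b - 5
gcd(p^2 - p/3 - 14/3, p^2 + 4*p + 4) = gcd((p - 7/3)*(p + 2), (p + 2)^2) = p + 2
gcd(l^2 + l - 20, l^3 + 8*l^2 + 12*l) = 1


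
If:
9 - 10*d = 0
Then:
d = 9/10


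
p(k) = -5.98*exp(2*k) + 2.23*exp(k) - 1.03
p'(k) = -11.96*exp(2*k) + 2.23*exp(k)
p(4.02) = -18430.44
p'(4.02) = -36983.04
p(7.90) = -43500471.20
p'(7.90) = -87006955.28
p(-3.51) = -0.97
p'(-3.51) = 0.06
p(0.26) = -8.20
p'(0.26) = -17.22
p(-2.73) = -0.91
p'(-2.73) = 0.09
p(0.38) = -10.56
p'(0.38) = -22.31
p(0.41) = -11.25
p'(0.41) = -23.79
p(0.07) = -5.52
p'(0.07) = -11.37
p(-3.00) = -0.93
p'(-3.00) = 0.08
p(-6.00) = -1.02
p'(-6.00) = 0.01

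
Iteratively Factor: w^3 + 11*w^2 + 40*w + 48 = (w + 4)*(w^2 + 7*w + 12) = (w + 3)*(w + 4)*(w + 4)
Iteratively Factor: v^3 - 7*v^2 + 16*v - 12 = (v - 3)*(v^2 - 4*v + 4) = (v - 3)*(v - 2)*(v - 2)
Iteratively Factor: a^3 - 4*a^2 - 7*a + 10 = (a - 1)*(a^2 - 3*a - 10) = (a - 1)*(a + 2)*(a - 5)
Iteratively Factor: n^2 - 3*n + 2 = (n - 1)*(n - 2)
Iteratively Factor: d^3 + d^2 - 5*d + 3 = (d + 3)*(d^2 - 2*d + 1) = (d - 1)*(d + 3)*(d - 1)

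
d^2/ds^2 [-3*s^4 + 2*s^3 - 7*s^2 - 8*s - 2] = -36*s^2 + 12*s - 14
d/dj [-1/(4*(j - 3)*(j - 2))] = (2*j - 5)/(4*(j - 3)^2*(j - 2)^2)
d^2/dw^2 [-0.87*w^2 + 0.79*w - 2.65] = -1.74000000000000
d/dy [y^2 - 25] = 2*y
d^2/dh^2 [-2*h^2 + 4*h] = -4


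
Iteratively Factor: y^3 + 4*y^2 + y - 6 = (y + 3)*(y^2 + y - 2) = (y + 2)*(y + 3)*(y - 1)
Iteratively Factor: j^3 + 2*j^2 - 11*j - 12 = (j + 1)*(j^2 + j - 12) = (j - 3)*(j + 1)*(j + 4)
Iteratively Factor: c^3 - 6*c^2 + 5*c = (c)*(c^2 - 6*c + 5) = c*(c - 1)*(c - 5)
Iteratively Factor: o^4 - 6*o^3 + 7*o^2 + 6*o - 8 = (o - 1)*(o^3 - 5*o^2 + 2*o + 8) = (o - 4)*(o - 1)*(o^2 - o - 2) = (o - 4)*(o - 1)*(o + 1)*(o - 2)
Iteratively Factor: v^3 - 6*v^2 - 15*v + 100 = (v - 5)*(v^2 - v - 20) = (v - 5)^2*(v + 4)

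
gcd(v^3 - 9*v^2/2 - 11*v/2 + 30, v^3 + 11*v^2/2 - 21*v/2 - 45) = v^2 - v/2 - 15/2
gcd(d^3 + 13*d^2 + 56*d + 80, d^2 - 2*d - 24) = d + 4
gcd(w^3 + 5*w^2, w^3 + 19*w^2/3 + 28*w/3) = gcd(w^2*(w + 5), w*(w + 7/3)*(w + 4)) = w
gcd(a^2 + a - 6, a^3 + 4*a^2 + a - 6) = a + 3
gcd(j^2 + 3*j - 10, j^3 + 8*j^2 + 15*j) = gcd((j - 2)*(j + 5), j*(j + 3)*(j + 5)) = j + 5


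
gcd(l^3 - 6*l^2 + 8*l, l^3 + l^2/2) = l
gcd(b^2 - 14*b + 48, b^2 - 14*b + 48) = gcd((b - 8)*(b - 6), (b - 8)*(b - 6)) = b^2 - 14*b + 48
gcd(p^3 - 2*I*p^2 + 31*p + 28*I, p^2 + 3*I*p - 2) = p + I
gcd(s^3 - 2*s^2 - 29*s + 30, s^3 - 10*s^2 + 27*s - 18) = s^2 - 7*s + 6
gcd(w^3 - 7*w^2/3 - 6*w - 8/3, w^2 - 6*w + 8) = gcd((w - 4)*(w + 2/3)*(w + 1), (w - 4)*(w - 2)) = w - 4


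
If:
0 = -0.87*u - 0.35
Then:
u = -0.40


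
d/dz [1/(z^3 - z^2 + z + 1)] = (-3*z^2 + 2*z - 1)/(z^3 - z^2 + z + 1)^2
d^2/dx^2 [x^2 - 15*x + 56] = 2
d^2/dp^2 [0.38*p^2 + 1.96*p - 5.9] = 0.760000000000000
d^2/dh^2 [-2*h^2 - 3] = -4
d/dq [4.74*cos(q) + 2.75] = -4.74*sin(q)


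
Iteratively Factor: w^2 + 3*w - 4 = (w + 4)*(w - 1)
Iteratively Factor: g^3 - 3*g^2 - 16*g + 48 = (g + 4)*(g^2 - 7*g + 12) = (g - 3)*(g + 4)*(g - 4)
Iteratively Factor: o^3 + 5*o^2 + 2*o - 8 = (o + 2)*(o^2 + 3*o - 4) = (o + 2)*(o + 4)*(o - 1)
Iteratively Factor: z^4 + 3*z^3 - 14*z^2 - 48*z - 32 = (z + 1)*(z^3 + 2*z^2 - 16*z - 32) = (z + 1)*(z + 4)*(z^2 - 2*z - 8) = (z + 1)*(z + 2)*(z + 4)*(z - 4)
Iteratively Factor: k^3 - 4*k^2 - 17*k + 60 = (k - 5)*(k^2 + k - 12) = (k - 5)*(k - 3)*(k + 4)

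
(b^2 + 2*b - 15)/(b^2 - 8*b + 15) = (b + 5)/(b - 5)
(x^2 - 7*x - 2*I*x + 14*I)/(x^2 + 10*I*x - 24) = (x^2 - 7*x - 2*I*x + 14*I)/(x^2 + 10*I*x - 24)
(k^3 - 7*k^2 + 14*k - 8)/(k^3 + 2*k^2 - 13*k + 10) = (k - 4)/(k + 5)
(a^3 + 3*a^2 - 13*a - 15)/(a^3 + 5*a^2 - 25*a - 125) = (a^2 - 2*a - 3)/(a^2 - 25)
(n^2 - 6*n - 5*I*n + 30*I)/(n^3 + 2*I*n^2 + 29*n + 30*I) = (n - 6)/(n^2 + 7*I*n - 6)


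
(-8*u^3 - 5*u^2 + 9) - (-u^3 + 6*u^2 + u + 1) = -7*u^3 - 11*u^2 - u + 8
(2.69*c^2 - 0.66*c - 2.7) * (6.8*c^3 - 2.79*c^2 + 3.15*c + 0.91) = 18.292*c^5 - 11.9931*c^4 - 8.0451*c^3 + 7.9019*c^2 - 9.1056*c - 2.457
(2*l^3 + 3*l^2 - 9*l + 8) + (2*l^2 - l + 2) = 2*l^3 + 5*l^2 - 10*l + 10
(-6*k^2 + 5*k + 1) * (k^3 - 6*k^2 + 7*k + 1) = -6*k^5 + 41*k^4 - 71*k^3 + 23*k^2 + 12*k + 1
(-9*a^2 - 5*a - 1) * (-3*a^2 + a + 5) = 27*a^4 + 6*a^3 - 47*a^2 - 26*a - 5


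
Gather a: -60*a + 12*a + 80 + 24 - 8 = 96 - 48*a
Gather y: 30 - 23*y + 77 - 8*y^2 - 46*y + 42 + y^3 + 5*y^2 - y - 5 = y^3 - 3*y^2 - 70*y + 144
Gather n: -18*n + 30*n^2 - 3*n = 30*n^2 - 21*n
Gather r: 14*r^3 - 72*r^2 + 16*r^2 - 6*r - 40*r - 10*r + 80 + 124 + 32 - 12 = 14*r^3 - 56*r^2 - 56*r + 224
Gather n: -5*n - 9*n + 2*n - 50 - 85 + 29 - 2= -12*n - 108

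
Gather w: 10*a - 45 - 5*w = 10*a - 5*w - 45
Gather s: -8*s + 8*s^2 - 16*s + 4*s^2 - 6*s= 12*s^2 - 30*s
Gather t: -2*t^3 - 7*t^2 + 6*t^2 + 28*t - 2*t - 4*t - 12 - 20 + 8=-2*t^3 - t^2 + 22*t - 24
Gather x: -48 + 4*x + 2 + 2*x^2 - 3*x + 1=2*x^2 + x - 45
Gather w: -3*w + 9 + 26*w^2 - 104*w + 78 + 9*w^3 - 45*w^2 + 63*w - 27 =9*w^3 - 19*w^2 - 44*w + 60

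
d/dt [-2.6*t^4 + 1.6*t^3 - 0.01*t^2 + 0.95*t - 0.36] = -10.4*t^3 + 4.8*t^2 - 0.02*t + 0.95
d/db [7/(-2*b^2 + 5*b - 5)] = 7*(4*b - 5)/(2*b^2 - 5*b + 5)^2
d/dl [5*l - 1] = 5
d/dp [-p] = -1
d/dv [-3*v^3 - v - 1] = -9*v^2 - 1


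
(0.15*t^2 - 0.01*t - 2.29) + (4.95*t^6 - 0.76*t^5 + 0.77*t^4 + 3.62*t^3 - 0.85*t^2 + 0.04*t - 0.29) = 4.95*t^6 - 0.76*t^5 + 0.77*t^4 + 3.62*t^3 - 0.7*t^2 + 0.03*t - 2.58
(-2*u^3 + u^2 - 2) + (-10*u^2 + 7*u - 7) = -2*u^3 - 9*u^2 + 7*u - 9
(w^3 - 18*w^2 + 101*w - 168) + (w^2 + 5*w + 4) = w^3 - 17*w^2 + 106*w - 164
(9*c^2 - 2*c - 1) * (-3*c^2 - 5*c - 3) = -27*c^4 - 39*c^3 - 14*c^2 + 11*c + 3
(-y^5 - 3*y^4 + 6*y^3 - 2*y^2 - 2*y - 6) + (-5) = -y^5 - 3*y^4 + 6*y^3 - 2*y^2 - 2*y - 11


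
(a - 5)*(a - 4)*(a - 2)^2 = a^4 - 13*a^3 + 60*a^2 - 116*a + 80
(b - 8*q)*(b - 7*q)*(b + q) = b^3 - 14*b^2*q + 41*b*q^2 + 56*q^3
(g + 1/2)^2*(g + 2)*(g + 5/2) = g^4 + 11*g^3/2 + 39*g^2/4 + 49*g/8 + 5/4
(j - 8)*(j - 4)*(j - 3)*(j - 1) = j^4 - 16*j^3 + 83*j^2 - 164*j + 96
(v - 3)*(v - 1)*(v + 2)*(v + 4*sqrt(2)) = v^4 - 2*v^3 + 4*sqrt(2)*v^3 - 8*sqrt(2)*v^2 - 5*v^2 - 20*sqrt(2)*v + 6*v + 24*sqrt(2)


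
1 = 1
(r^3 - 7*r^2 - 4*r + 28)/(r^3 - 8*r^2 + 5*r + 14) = (r + 2)/(r + 1)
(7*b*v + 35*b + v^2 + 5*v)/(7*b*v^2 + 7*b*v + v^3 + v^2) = (v + 5)/(v*(v + 1))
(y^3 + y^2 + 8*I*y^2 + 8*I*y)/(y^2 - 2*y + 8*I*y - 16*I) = y*(y + 1)/(y - 2)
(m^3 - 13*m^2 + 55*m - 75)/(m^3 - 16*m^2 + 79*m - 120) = (m - 5)/(m - 8)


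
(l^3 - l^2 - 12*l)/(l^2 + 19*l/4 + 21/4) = 4*l*(l - 4)/(4*l + 7)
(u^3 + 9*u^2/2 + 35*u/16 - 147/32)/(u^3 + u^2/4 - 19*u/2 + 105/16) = (4*u + 7)/(2*(2*u - 5))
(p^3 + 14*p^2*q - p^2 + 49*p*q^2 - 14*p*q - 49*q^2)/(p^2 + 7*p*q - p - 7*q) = p + 7*q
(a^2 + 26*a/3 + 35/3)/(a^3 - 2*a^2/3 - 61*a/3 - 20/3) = (3*a^2 + 26*a + 35)/(3*a^3 - 2*a^2 - 61*a - 20)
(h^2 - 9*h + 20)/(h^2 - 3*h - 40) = (-h^2 + 9*h - 20)/(-h^2 + 3*h + 40)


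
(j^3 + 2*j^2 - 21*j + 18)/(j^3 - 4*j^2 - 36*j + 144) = (j^2 - 4*j + 3)/(j^2 - 10*j + 24)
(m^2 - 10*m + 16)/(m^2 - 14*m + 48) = (m - 2)/(m - 6)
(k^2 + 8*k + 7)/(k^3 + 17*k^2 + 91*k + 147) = (k + 1)/(k^2 + 10*k + 21)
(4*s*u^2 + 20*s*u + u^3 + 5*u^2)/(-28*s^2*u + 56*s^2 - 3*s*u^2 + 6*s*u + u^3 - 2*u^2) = u*(-u - 5)/(7*s*u - 14*s - u^2 + 2*u)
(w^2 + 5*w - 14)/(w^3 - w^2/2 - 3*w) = 2*(w + 7)/(w*(2*w + 3))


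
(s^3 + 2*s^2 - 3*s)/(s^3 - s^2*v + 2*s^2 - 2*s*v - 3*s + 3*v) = s/(s - v)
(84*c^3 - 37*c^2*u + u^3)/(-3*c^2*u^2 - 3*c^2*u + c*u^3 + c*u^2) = (-28*c^2 + 3*c*u + u^2)/(c*u*(u + 1))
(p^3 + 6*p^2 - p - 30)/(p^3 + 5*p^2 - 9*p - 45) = (p - 2)/(p - 3)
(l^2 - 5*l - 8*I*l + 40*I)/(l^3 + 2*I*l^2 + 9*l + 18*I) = (l^2 - 5*l - 8*I*l + 40*I)/(l^3 + 2*I*l^2 + 9*l + 18*I)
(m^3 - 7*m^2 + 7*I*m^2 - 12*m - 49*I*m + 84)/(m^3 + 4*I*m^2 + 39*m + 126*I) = (m^2 + m*(-7 + 4*I) - 28*I)/(m^2 + I*m + 42)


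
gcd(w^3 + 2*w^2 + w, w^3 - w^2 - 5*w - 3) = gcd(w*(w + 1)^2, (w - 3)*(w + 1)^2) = w^2 + 2*w + 1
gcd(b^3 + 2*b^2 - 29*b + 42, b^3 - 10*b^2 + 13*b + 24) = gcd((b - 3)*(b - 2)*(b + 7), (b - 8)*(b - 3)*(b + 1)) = b - 3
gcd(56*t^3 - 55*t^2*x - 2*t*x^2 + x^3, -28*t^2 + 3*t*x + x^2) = 7*t + x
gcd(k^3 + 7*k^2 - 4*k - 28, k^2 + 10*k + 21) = k + 7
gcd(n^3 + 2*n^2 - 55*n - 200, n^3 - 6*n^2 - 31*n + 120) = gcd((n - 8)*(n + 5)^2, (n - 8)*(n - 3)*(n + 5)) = n^2 - 3*n - 40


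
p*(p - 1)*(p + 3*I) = p^3 - p^2 + 3*I*p^2 - 3*I*p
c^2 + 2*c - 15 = (c - 3)*(c + 5)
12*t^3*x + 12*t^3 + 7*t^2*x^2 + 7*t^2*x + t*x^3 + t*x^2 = (3*t + x)*(4*t + x)*(t*x + t)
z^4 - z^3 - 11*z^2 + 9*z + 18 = (z - 3)*(z - 2)*(z + 1)*(z + 3)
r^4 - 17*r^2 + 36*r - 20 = (r - 2)^2*(r - 1)*(r + 5)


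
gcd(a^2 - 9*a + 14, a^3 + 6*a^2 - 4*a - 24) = a - 2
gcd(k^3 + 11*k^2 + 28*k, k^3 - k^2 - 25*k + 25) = 1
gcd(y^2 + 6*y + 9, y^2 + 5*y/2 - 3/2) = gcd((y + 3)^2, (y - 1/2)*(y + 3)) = y + 3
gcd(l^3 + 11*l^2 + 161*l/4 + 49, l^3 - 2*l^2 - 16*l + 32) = l + 4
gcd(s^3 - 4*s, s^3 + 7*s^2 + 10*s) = s^2 + 2*s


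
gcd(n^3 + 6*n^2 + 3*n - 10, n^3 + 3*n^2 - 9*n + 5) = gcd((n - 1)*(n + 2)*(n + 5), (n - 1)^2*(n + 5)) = n^2 + 4*n - 5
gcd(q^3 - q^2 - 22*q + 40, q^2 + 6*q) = 1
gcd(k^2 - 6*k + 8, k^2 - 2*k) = k - 2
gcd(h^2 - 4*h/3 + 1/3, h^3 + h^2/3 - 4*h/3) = h - 1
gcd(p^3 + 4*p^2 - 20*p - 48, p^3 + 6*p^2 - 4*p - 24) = p^2 + 8*p + 12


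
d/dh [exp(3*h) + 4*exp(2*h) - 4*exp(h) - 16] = (3*exp(2*h) + 8*exp(h) - 4)*exp(h)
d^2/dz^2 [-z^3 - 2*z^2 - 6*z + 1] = -6*z - 4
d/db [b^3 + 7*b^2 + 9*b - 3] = 3*b^2 + 14*b + 9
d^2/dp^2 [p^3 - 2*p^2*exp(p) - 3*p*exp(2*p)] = -2*p^2*exp(p) - 12*p*exp(2*p) - 8*p*exp(p) + 6*p - 12*exp(2*p) - 4*exp(p)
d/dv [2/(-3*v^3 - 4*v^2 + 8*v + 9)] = 2*(9*v^2 + 8*v - 8)/(3*v^3 + 4*v^2 - 8*v - 9)^2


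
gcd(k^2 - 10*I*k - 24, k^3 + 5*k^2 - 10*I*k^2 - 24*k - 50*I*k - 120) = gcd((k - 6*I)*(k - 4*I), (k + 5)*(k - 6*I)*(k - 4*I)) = k^2 - 10*I*k - 24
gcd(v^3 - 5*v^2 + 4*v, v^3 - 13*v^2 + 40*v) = v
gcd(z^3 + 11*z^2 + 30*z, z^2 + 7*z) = z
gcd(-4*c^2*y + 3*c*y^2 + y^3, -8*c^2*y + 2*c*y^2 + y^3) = 4*c*y + y^2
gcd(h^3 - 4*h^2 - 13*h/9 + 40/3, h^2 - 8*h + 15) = h - 3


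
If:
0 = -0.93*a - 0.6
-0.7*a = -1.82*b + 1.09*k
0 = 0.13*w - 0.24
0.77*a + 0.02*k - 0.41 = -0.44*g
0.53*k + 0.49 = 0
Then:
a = -0.65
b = -0.80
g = 2.10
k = -0.92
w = 1.85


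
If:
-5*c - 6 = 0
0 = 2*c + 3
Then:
No Solution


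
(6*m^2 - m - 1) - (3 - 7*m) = 6*m^2 + 6*m - 4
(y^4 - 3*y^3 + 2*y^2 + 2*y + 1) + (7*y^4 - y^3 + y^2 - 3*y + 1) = 8*y^4 - 4*y^3 + 3*y^2 - y + 2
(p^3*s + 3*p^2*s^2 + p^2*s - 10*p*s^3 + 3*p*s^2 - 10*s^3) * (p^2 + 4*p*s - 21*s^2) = p^5*s + 7*p^4*s^2 + p^4*s - 19*p^3*s^3 + 7*p^3*s^2 - 103*p^2*s^4 - 19*p^2*s^3 + 210*p*s^5 - 103*p*s^4 + 210*s^5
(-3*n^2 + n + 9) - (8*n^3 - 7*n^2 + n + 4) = -8*n^3 + 4*n^2 + 5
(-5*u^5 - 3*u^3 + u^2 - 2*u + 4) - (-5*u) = -5*u^5 - 3*u^3 + u^2 + 3*u + 4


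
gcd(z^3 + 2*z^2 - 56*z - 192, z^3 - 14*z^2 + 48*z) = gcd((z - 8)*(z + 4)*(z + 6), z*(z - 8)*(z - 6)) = z - 8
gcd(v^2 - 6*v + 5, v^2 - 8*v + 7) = v - 1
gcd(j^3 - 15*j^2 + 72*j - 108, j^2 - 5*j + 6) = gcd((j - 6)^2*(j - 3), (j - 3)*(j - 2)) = j - 3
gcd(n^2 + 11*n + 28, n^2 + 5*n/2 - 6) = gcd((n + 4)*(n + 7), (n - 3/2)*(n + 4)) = n + 4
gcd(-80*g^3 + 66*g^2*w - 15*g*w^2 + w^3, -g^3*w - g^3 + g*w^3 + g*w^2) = 1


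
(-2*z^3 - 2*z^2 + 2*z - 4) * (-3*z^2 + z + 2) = 6*z^5 + 4*z^4 - 12*z^3 + 10*z^2 - 8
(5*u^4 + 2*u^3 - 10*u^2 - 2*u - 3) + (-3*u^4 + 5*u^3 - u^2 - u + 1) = 2*u^4 + 7*u^3 - 11*u^2 - 3*u - 2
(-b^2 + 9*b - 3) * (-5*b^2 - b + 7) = 5*b^4 - 44*b^3 - b^2 + 66*b - 21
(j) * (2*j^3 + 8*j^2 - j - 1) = 2*j^4 + 8*j^3 - j^2 - j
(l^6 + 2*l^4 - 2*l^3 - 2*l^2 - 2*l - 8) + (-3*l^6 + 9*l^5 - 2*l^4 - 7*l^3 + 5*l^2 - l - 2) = -2*l^6 + 9*l^5 - 9*l^3 + 3*l^2 - 3*l - 10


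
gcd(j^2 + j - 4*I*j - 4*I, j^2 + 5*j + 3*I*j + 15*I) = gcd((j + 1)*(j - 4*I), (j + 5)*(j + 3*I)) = 1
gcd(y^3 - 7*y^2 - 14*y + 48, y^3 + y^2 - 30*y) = 1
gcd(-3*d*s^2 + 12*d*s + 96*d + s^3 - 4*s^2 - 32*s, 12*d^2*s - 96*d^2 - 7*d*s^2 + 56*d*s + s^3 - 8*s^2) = -3*d*s + 24*d + s^2 - 8*s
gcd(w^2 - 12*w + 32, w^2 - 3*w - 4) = w - 4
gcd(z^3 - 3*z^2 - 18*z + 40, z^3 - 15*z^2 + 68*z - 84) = z - 2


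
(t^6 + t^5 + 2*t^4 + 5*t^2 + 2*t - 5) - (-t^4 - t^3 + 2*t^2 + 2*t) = t^6 + t^5 + 3*t^4 + t^3 + 3*t^2 - 5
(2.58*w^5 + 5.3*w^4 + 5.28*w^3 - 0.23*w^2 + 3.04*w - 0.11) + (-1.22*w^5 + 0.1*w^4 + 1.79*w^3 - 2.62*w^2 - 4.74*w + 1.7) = 1.36*w^5 + 5.4*w^4 + 7.07*w^3 - 2.85*w^2 - 1.7*w + 1.59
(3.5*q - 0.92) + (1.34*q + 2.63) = 4.84*q + 1.71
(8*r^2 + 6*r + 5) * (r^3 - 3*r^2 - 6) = 8*r^5 - 18*r^4 - 13*r^3 - 63*r^2 - 36*r - 30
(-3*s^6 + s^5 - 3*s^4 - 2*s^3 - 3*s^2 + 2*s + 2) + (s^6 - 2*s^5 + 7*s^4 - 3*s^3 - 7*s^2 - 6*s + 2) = -2*s^6 - s^5 + 4*s^4 - 5*s^3 - 10*s^2 - 4*s + 4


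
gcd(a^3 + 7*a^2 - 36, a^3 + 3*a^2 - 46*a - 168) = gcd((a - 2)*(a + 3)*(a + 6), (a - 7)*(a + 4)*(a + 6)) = a + 6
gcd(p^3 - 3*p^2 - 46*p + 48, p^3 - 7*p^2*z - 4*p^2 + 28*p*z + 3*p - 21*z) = p - 1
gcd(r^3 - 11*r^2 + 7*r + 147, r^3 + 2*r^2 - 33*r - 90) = r + 3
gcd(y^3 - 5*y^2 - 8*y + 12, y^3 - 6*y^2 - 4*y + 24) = y^2 - 4*y - 12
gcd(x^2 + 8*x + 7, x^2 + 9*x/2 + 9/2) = 1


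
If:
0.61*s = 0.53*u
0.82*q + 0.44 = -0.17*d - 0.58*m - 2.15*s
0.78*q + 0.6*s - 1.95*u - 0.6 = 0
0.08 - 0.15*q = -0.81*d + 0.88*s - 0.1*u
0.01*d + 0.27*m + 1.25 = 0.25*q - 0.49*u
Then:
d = 0.44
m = -3.97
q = 1.40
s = 0.30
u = 0.34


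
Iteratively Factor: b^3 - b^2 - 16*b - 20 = (b + 2)*(b^2 - 3*b - 10) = (b - 5)*(b + 2)*(b + 2)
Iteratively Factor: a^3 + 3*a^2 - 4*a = (a + 4)*(a^2 - a) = a*(a + 4)*(a - 1)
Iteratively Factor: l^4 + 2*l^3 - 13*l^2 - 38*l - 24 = (l - 4)*(l^3 + 6*l^2 + 11*l + 6) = (l - 4)*(l + 2)*(l^2 + 4*l + 3) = (l - 4)*(l + 1)*(l + 2)*(l + 3)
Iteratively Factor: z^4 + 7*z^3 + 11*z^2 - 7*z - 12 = (z + 4)*(z^3 + 3*z^2 - z - 3) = (z - 1)*(z + 4)*(z^2 + 4*z + 3) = (z - 1)*(z + 1)*(z + 4)*(z + 3)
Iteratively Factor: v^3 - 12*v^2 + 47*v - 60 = (v - 4)*(v^2 - 8*v + 15) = (v - 5)*(v - 4)*(v - 3)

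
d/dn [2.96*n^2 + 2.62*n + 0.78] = 5.92*n + 2.62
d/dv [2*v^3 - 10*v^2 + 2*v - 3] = 6*v^2 - 20*v + 2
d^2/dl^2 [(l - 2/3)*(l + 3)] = 2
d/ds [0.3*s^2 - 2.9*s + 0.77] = 0.6*s - 2.9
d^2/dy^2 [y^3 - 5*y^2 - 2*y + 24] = 6*y - 10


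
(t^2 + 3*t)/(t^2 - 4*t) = (t + 3)/(t - 4)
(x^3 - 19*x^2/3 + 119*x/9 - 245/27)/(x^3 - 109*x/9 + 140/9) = (x - 7/3)/(x + 4)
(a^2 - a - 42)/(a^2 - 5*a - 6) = (-a^2 + a + 42)/(-a^2 + 5*a + 6)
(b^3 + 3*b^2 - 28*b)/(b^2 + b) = (b^2 + 3*b - 28)/(b + 1)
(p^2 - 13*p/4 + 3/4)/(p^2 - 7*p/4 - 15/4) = (4*p - 1)/(4*p + 5)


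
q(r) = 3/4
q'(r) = 0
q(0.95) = 0.75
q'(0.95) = 0.00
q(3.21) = 0.75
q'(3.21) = 0.00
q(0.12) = 0.75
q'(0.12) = 0.00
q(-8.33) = 0.75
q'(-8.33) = 0.00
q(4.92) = 0.75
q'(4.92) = 0.00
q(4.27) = 0.75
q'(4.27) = 0.00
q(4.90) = 0.75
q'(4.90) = 0.00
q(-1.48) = 0.75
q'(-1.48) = 0.00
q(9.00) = 0.75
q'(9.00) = 0.00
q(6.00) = 0.75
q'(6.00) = 0.00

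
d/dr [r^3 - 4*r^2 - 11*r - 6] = 3*r^2 - 8*r - 11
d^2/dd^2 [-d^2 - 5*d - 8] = -2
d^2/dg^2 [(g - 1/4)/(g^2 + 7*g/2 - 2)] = ((4*g - 1)*(4*g + 7)^2 - 2*(12*g + 13)*(2*g^2 + 7*g - 4))/(2*g^2 + 7*g - 4)^3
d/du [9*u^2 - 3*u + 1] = 18*u - 3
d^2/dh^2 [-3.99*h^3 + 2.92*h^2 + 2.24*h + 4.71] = 5.84 - 23.94*h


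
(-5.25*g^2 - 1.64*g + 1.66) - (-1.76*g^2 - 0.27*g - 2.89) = -3.49*g^2 - 1.37*g + 4.55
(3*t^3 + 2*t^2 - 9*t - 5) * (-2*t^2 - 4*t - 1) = -6*t^5 - 16*t^4 + 7*t^3 + 44*t^2 + 29*t + 5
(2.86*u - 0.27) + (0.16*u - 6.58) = 3.02*u - 6.85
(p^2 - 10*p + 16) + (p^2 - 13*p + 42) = 2*p^2 - 23*p + 58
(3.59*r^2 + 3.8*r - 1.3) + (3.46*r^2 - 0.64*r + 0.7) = 7.05*r^2 + 3.16*r - 0.6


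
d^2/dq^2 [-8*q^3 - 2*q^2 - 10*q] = -48*q - 4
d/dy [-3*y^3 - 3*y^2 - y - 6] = -9*y^2 - 6*y - 1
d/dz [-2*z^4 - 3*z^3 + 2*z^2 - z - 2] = -8*z^3 - 9*z^2 + 4*z - 1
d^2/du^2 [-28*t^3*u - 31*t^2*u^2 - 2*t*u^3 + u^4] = -62*t^2 - 12*t*u + 12*u^2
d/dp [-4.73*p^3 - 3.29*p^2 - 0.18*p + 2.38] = -14.19*p^2 - 6.58*p - 0.18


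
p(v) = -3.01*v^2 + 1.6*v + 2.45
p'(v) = 1.6 - 6.02*v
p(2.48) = -12.09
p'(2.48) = -13.33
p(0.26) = 2.66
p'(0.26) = 0.03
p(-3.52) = -40.48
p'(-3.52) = 22.79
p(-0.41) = 1.29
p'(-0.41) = 4.07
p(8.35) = -194.05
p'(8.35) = -48.67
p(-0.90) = -1.43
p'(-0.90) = 7.02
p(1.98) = -6.18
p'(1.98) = -10.32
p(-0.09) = 2.28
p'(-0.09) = 2.14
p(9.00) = -226.96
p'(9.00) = -52.58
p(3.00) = -19.84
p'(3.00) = -16.46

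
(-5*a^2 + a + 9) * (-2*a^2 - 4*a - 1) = 10*a^4 + 18*a^3 - 17*a^2 - 37*a - 9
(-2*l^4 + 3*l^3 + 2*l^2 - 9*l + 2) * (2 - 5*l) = 10*l^5 - 19*l^4 - 4*l^3 + 49*l^2 - 28*l + 4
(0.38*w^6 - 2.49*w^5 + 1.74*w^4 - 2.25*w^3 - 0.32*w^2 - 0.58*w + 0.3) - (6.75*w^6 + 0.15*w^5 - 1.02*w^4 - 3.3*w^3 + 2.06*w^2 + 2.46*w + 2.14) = -6.37*w^6 - 2.64*w^5 + 2.76*w^4 + 1.05*w^3 - 2.38*w^2 - 3.04*w - 1.84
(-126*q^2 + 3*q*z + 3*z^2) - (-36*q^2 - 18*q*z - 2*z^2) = -90*q^2 + 21*q*z + 5*z^2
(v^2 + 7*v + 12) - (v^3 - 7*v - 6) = -v^3 + v^2 + 14*v + 18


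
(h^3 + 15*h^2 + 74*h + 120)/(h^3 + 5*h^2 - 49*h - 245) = (h^2 + 10*h + 24)/(h^2 - 49)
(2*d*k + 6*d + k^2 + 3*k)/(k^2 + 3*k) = (2*d + k)/k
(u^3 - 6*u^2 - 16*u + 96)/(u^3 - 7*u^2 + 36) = (u^2 - 16)/(u^2 - u - 6)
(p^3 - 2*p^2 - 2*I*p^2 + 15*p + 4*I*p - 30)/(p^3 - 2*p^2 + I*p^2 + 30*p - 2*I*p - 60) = (p + 3*I)/(p + 6*I)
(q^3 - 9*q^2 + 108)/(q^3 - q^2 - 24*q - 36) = (q - 6)/(q + 2)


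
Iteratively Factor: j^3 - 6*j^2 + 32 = (j - 4)*(j^2 - 2*j - 8) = (j - 4)*(j + 2)*(j - 4)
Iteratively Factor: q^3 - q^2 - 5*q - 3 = (q + 1)*(q^2 - 2*q - 3) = (q - 3)*(q + 1)*(q + 1)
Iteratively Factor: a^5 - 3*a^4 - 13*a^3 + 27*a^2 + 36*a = (a + 1)*(a^4 - 4*a^3 - 9*a^2 + 36*a) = (a + 1)*(a + 3)*(a^3 - 7*a^2 + 12*a) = (a - 3)*(a + 1)*(a + 3)*(a^2 - 4*a) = a*(a - 3)*(a + 1)*(a + 3)*(a - 4)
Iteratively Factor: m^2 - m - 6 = (m - 3)*(m + 2)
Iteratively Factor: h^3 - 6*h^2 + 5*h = (h)*(h^2 - 6*h + 5) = h*(h - 1)*(h - 5)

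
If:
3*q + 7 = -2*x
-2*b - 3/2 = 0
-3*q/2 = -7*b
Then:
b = -3/4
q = -7/2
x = 7/4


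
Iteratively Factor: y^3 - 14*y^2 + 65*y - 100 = (y - 5)*(y^2 - 9*y + 20) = (y - 5)*(y - 4)*(y - 5)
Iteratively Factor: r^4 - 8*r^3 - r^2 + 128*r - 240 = (r - 3)*(r^3 - 5*r^2 - 16*r + 80) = (r - 5)*(r - 3)*(r^2 - 16) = (r - 5)*(r - 4)*(r - 3)*(r + 4)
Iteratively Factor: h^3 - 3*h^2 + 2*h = (h)*(h^2 - 3*h + 2) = h*(h - 1)*(h - 2)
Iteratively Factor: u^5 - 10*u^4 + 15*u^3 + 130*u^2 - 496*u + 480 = (u - 3)*(u^4 - 7*u^3 - 6*u^2 + 112*u - 160) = (u - 4)*(u - 3)*(u^3 - 3*u^2 - 18*u + 40) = (u - 5)*(u - 4)*(u - 3)*(u^2 + 2*u - 8) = (u - 5)*(u - 4)*(u - 3)*(u - 2)*(u + 4)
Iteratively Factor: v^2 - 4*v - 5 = (v + 1)*(v - 5)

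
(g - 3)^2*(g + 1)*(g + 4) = g^4 - g^3 - 17*g^2 + 21*g + 36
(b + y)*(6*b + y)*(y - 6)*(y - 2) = 6*b^2*y^2 - 48*b^2*y + 72*b^2 + 7*b*y^3 - 56*b*y^2 + 84*b*y + y^4 - 8*y^3 + 12*y^2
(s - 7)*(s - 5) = s^2 - 12*s + 35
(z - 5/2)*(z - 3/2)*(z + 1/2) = z^3 - 7*z^2/2 + 7*z/4 + 15/8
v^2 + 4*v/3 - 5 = (v - 5/3)*(v + 3)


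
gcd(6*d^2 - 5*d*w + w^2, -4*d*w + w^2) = 1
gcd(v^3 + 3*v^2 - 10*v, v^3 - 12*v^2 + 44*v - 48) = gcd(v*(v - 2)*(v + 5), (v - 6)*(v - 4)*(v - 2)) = v - 2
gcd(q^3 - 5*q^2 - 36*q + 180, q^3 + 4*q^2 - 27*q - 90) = q^2 + q - 30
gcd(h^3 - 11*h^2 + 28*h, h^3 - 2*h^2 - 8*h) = h^2 - 4*h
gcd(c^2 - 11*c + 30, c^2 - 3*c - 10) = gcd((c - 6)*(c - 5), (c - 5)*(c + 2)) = c - 5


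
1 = 1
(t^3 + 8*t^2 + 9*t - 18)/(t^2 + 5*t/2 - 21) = 2*(t^2 + 2*t - 3)/(2*t - 7)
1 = 1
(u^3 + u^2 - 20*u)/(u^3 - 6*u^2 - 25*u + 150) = u*(u - 4)/(u^2 - 11*u + 30)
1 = 1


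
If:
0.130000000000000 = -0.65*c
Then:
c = -0.20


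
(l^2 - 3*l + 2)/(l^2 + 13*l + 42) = (l^2 - 3*l + 2)/(l^2 + 13*l + 42)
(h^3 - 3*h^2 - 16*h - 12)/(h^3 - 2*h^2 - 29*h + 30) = (h^2 + 3*h + 2)/(h^2 + 4*h - 5)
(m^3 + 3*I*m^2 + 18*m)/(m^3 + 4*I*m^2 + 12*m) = (m - 3*I)/(m - 2*I)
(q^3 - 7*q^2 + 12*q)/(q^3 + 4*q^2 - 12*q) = (q^2 - 7*q + 12)/(q^2 + 4*q - 12)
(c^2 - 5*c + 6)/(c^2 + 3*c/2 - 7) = 2*(c - 3)/(2*c + 7)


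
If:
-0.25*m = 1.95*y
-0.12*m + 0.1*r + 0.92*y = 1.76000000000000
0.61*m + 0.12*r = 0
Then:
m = -2.36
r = 11.99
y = 0.30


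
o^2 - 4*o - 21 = (o - 7)*(o + 3)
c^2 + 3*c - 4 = (c - 1)*(c + 4)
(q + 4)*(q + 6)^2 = q^3 + 16*q^2 + 84*q + 144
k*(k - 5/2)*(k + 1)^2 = k^4 - k^3/2 - 4*k^2 - 5*k/2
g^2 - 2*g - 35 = (g - 7)*(g + 5)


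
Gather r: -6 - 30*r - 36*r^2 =-36*r^2 - 30*r - 6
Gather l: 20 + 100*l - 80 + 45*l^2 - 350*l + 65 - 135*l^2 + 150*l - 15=-90*l^2 - 100*l - 10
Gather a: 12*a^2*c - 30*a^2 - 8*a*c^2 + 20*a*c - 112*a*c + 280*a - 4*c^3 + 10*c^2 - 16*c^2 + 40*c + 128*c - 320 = a^2*(12*c - 30) + a*(-8*c^2 - 92*c + 280) - 4*c^3 - 6*c^2 + 168*c - 320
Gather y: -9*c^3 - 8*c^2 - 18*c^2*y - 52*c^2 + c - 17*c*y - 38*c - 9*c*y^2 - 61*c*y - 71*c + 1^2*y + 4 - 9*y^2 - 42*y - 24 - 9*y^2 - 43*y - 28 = -9*c^3 - 60*c^2 - 108*c + y^2*(-9*c - 18) + y*(-18*c^2 - 78*c - 84) - 48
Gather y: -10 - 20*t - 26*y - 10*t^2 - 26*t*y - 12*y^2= -10*t^2 - 20*t - 12*y^2 + y*(-26*t - 26) - 10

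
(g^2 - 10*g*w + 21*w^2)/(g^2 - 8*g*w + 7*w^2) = (-g + 3*w)/(-g + w)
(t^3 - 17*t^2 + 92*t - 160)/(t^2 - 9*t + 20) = t - 8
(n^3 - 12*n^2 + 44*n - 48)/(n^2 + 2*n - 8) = (n^2 - 10*n + 24)/(n + 4)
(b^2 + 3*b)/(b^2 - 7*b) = (b + 3)/(b - 7)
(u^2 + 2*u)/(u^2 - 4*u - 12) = u/(u - 6)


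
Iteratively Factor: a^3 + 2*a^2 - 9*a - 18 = (a + 3)*(a^2 - a - 6) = (a + 2)*(a + 3)*(a - 3)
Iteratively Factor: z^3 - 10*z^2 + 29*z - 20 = (z - 5)*(z^2 - 5*z + 4) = (z - 5)*(z - 1)*(z - 4)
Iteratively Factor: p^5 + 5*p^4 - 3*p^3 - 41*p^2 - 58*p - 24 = (p + 4)*(p^4 + p^3 - 7*p^2 - 13*p - 6) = (p + 2)*(p + 4)*(p^3 - p^2 - 5*p - 3) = (p + 1)*(p + 2)*(p + 4)*(p^2 - 2*p - 3) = (p - 3)*(p + 1)*(p + 2)*(p + 4)*(p + 1)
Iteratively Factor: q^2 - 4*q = (q)*(q - 4)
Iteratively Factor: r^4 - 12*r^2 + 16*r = (r)*(r^3 - 12*r + 16) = r*(r - 2)*(r^2 + 2*r - 8) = r*(r - 2)*(r + 4)*(r - 2)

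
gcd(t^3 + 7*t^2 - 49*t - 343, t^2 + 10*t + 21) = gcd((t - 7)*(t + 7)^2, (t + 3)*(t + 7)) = t + 7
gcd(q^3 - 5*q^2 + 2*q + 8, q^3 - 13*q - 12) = q^2 - 3*q - 4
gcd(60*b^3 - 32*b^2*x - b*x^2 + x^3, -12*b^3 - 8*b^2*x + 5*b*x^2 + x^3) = -12*b^2 + 4*b*x + x^2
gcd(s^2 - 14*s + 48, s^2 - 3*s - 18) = s - 6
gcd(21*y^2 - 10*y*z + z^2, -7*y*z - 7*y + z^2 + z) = 7*y - z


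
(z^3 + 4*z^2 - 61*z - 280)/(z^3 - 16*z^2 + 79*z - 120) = (z^2 + 12*z + 35)/(z^2 - 8*z + 15)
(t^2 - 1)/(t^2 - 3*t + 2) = (t + 1)/(t - 2)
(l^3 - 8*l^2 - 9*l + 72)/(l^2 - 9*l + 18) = (l^2 - 5*l - 24)/(l - 6)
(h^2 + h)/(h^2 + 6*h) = (h + 1)/(h + 6)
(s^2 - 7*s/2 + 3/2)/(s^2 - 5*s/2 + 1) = (s - 3)/(s - 2)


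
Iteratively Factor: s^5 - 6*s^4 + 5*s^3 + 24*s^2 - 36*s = (s - 3)*(s^4 - 3*s^3 - 4*s^2 + 12*s) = (s - 3)*(s + 2)*(s^3 - 5*s^2 + 6*s) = (s - 3)^2*(s + 2)*(s^2 - 2*s) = (s - 3)^2*(s - 2)*(s + 2)*(s)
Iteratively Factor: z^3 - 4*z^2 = (z)*(z^2 - 4*z) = z^2*(z - 4)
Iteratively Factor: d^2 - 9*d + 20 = (d - 4)*(d - 5)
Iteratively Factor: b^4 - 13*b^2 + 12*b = (b + 4)*(b^3 - 4*b^2 + 3*b) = (b - 1)*(b + 4)*(b^2 - 3*b) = (b - 3)*(b - 1)*(b + 4)*(b)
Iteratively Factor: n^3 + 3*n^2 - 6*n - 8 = (n + 1)*(n^2 + 2*n - 8) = (n - 2)*(n + 1)*(n + 4)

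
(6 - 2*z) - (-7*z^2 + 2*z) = 7*z^2 - 4*z + 6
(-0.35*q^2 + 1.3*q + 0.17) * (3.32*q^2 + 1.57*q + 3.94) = -1.162*q^4 + 3.7665*q^3 + 1.2264*q^2 + 5.3889*q + 0.6698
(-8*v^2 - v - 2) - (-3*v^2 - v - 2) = -5*v^2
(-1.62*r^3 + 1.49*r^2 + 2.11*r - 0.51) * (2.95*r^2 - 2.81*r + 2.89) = -4.779*r^5 + 8.9477*r^4 - 2.6442*r^3 - 3.1275*r^2 + 7.531*r - 1.4739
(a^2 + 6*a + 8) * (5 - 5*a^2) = -5*a^4 - 30*a^3 - 35*a^2 + 30*a + 40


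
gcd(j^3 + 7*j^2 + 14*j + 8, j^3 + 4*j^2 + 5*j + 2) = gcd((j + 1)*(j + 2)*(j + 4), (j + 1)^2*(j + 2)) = j^2 + 3*j + 2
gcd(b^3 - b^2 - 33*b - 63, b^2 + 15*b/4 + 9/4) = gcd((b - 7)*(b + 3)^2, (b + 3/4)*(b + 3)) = b + 3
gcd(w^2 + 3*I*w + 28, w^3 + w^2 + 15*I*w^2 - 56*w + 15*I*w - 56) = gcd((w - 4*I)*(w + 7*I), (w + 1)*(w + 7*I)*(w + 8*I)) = w + 7*I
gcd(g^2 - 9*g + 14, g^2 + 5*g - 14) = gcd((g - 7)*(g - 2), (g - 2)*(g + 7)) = g - 2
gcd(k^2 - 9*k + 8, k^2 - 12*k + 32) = k - 8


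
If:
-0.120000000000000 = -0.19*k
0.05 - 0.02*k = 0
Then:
No Solution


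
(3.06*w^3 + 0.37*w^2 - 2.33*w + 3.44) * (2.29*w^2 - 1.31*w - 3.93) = 7.0074*w^5 - 3.1613*w^4 - 17.8462*w^3 + 9.4758*w^2 + 4.6505*w - 13.5192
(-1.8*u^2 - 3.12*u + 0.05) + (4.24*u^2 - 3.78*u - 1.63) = 2.44*u^2 - 6.9*u - 1.58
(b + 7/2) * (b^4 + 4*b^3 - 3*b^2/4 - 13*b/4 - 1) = b^5 + 15*b^4/2 + 53*b^3/4 - 47*b^2/8 - 99*b/8 - 7/2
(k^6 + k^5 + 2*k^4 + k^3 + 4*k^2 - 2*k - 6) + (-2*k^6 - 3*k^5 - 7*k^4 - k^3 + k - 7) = -k^6 - 2*k^5 - 5*k^4 + 4*k^2 - k - 13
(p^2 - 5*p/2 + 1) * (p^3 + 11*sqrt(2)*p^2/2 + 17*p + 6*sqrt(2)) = p^5 - 5*p^4/2 + 11*sqrt(2)*p^4/2 - 55*sqrt(2)*p^3/4 + 18*p^3 - 85*p^2/2 + 23*sqrt(2)*p^2/2 - 15*sqrt(2)*p + 17*p + 6*sqrt(2)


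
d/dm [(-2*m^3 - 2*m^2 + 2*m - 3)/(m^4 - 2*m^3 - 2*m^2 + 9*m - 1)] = (2*m^6 + 4*m^5 - 6*m^4 - 16*m^3 - 26*m^2 - 8*m + 25)/(m^8 - 4*m^7 + 26*m^5 - 34*m^4 - 32*m^3 + 85*m^2 - 18*m + 1)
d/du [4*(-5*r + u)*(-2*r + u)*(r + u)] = 12*r^2 - 48*r*u + 12*u^2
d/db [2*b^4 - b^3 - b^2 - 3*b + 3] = 8*b^3 - 3*b^2 - 2*b - 3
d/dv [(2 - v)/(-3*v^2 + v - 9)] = (3*v^2 - v - (v - 2)*(6*v - 1) + 9)/(3*v^2 - v + 9)^2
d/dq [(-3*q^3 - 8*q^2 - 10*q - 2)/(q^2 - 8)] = (-3*q^4 + 82*q^2 + 132*q + 80)/(q^4 - 16*q^2 + 64)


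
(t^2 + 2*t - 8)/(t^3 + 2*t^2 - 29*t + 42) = (t + 4)/(t^2 + 4*t - 21)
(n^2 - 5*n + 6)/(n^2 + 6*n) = (n^2 - 5*n + 6)/(n*(n + 6))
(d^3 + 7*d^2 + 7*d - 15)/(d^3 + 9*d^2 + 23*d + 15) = (d - 1)/(d + 1)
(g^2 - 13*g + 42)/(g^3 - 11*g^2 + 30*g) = (g - 7)/(g*(g - 5))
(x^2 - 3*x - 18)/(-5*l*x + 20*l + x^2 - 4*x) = (-x^2 + 3*x + 18)/(5*l*x - 20*l - x^2 + 4*x)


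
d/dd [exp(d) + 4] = exp(d)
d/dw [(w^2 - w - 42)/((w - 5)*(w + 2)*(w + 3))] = (-w^4 + 2*w^3 + 107*w^2 - 60*w - 768)/(w^6 - 38*w^4 - 60*w^3 + 361*w^2 + 1140*w + 900)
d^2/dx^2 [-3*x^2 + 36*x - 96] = -6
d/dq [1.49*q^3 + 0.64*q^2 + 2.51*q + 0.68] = 4.47*q^2 + 1.28*q + 2.51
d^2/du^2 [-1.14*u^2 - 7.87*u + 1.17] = -2.28000000000000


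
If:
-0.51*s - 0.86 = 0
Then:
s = -1.69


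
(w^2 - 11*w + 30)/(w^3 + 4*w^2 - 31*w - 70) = (w - 6)/(w^2 + 9*w + 14)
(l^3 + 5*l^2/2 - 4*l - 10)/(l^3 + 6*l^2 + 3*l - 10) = (l^2 + l/2 - 5)/(l^2 + 4*l - 5)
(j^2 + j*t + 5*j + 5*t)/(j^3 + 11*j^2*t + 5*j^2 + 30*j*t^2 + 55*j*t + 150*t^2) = (j + t)/(j^2 + 11*j*t + 30*t^2)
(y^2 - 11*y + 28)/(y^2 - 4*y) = (y - 7)/y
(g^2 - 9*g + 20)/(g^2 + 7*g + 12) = (g^2 - 9*g + 20)/(g^2 + 7*g + 12)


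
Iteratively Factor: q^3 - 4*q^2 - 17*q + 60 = (q - 5)*(q^2 + q - 12) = (q - 5)*(q + 4)*(q - 3)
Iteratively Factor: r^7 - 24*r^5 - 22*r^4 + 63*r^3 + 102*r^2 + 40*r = (r - 5)*(r^6 + 5*r^5 + r^4 - 17*r^3 - 22*r^2 - 8*r) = (r - 5)*(r + 1)*(r^5 + 4*r^4 - 3*r^3 - 14*r^2 - 8*r) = (r - 5)*(r - 2)*(r + 1)*(r^4 + 6*r^3 + 9*r^2 + 4*r) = (r - 5)*(r - 2)*(r + 1)^2*(r^3 + 5*r^2 + 4*r) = (r - 5)*(r - 2)*(r + 1)^3*(r^2 + 4*r) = (r - 5)*(r - 2)*(r + 1)^3*(r + 4)*(r)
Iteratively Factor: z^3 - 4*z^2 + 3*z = (z)*(z^2 - 4*z + 3) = z*(z - 3)*(z - 1)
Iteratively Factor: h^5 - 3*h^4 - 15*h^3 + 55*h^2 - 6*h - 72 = (h + 1)*(h^4 - 4*h^3 - 11*h^2 + 66*h - 72) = (h - 3)*(h + 1)*(h^3 - h^2 - 14*h + 24) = (h - 3)^2*(h + 1)*(h^2 + 2*h - 8) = (h - 3)^2*(h - 2)*(h + 1)*(h + 4)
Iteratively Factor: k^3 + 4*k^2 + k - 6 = (k - 1)*(k^2 + 5*k + 6) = (k - 1)*(k + 2)*(k + 3)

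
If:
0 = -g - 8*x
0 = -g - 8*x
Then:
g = -8*x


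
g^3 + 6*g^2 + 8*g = g*(g + 2)*(g + 4)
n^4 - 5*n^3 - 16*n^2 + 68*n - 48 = (n - 6)*(n - 2)*(n - 1)*(n + 4)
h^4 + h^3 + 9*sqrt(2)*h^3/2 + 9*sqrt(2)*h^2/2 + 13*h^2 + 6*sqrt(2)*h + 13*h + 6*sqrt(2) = (h + 1)*(h + sqrt(2))*(h + 3*sqrt(2)/2)*(h + 2*sqrt(2))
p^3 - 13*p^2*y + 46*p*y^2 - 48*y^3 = (p - 8*y)*(p - 3*y)*(p - 2*y)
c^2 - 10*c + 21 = (c - 7)*(c - 3)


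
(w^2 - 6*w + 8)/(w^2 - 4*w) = (w - 2)/w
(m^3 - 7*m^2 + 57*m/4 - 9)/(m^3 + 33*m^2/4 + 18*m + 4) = (4*m^3 - 28*m^2 + 57*m - 36)/(4*m^3 + 33*m^2 + 72*m + 16)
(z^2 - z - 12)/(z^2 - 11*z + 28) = (z + 3)/(z - 7)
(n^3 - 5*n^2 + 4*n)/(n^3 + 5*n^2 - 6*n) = (n - 4)/(n + 6)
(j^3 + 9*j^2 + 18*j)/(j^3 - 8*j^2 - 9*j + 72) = j*(j + 6)/(j^2 - 11*j + 24)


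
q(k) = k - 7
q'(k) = 1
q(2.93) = -4.07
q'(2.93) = 1.00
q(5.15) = -1.85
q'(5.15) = 1.00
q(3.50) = -3.50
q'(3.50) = 1.00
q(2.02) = -4.98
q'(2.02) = 1.00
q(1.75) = -5.25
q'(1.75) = 1.00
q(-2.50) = -9.50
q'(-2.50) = 1.00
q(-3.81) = -10.81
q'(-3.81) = 1.00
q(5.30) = -1.70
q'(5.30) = 1.00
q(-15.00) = -22.00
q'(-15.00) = 1.00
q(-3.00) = -10.00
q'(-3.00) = 1.00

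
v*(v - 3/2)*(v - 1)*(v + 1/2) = v^4 - 2*v^3 + v^2/4 + 3*v/4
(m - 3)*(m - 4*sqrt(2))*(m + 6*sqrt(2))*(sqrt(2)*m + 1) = sqrt(2)*m^4 - 3*sqrt(2)*m^3 + 5*m^3 - 46*sqrt(2)*m^2 - 15*m^2 - 48*m + 138*sqrt(2)*m + 144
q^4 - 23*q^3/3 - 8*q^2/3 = q^2*(q - 8)*(q + 1/3)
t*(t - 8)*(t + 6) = t^3 - 2*t^2 - 48*t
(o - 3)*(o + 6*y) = o^2 + 6*o*y - 3*o - 18*y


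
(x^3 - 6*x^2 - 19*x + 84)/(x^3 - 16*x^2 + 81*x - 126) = (x + 4)/(x - 6)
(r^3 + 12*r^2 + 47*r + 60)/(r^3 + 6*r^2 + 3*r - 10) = (r^2 + 7*r + 12)/(r^2 + r - 2)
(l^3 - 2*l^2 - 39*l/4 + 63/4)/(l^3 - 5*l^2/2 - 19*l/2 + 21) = (l - 3/2)/(l - 2)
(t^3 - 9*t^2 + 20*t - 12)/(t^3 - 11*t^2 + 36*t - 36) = (t - 1)/(t - 3)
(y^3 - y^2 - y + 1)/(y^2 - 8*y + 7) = (y^2 - 1)/(y - 7)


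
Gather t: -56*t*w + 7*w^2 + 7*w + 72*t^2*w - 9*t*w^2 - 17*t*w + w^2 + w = 72*t^2*w + t*(-9*w^2 - 73*w) + 8*w^2 + 8*w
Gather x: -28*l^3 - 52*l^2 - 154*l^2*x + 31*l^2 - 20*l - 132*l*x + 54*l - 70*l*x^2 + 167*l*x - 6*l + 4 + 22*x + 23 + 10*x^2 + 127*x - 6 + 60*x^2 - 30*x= -28*l^3 - 21*l^2 + 28*l + x^2*(70 - 70*l) + x*(-154*l^2 + 35*l + 119) + 21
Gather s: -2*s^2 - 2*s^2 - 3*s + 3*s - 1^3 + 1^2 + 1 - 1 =-4*s^2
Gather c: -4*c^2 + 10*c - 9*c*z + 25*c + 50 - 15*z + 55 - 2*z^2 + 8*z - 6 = -4*c^2 + c*(35 - 9*z) - 2*z^2 - 7*z + 99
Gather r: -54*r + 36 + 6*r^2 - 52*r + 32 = 6*r^2 - 106*r + 68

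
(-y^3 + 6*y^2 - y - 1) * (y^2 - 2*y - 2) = -y^5 + 8*y^4 - 11*y^3 - 11*y^2 + 4*y + 2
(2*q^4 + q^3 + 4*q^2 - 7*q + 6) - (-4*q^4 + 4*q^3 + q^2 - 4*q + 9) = 6*q^4 - 3*q^3 + 3*q^2 - 3*q - 3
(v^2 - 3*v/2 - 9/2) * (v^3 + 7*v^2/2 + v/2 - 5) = v^5 + 2*v^4 - 37*v^3/4 - 43*v^2/2 + 21*v/4 + 45/2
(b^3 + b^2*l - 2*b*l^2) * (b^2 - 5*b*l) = b^5 - 4*b^4*l - 7*b^3*l^2 + 10*b^2*l^3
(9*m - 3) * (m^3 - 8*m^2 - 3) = 9*m^4 - 75*m^3 + 24*m^2 - 27*m + 9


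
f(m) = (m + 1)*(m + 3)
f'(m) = 2*m + 4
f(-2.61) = -0.63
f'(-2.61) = -1.22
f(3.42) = 28.38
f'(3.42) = 10.84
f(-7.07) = 24.70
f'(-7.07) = -10.14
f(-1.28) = -0.48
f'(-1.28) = 1.44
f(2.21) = 16.72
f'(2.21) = 8.42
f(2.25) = 17.06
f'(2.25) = 8.50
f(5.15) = 50.12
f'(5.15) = 14.30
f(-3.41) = 0.99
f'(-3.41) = -2.82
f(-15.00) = 168.00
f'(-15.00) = -26.00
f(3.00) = 24.00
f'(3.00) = 10.00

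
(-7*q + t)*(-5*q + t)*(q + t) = 35*q^3 + 23*q^2*t - 11*q*t^2 + t^3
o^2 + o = o*(o + 1)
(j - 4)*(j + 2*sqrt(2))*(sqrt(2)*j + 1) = sqrt(2)*j^3 - 4*sqrt(2)*j^2 + 5*j^2 - 20*j + 2*sqrt(2)*j - 8*sqrt(2)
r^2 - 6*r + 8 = (r - 4)*(r - 2)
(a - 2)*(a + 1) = a^2 - a - 2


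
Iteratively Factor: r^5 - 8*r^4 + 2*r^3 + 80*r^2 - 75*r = (r - 1)*(r^4 - 7*r^3 - 5*r^2 + 75*r) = (r - 1)*(r + 3)*(r^3 - 10*r^2 + 25*r) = r*(r - 1)*(r + 3)*(r^2 - 10*r + 25) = r*(r - 5)*(r - 1)*(r + 3)*(r - 5)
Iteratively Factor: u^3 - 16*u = (u - 4)*(u^2 + 4*u) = (u - 4)*(u + 4)*(u)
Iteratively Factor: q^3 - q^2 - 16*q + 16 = (q - 4)*(q^2 + 3*q - 4) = (q - 4)*(q + 4)*(q - 1)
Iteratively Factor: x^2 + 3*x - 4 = (x - 1)*(x + 4)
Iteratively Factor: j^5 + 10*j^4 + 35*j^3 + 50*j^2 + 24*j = (j + 1)*(j^4 + 9*j^3 + 26*j^2 + 24*j) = (j + 1)*(j + 4)*(j^3 + 5*j^2 + 6*j) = (j + 1)*(j + 2)*(j + 4)*(j^2 + 3*j) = j*(j + 1)*(j + 2)*(j + 4)*(j + 3)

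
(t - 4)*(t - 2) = t^2 - 6*t + 8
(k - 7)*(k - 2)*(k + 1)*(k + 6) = k^4 - 2*k^3 - 43*k^2 + 44*k + 84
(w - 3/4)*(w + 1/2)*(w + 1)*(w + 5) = w^4 + 23*w^3/4 + 25*w^2/8 - 7*w/2 - 15/8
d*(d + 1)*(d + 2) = d^3 + 3*d^2 + 2*d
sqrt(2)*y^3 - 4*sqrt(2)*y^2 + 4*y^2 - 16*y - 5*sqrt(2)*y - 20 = (y - 5)*(y + 2*sqrt(2))*(sqrt(2)*y + sqrt(2))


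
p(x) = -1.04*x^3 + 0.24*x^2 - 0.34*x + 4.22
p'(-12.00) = -455.38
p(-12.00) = 1839.98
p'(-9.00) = -257.38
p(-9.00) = 784.88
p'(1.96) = -11.38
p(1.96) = -3.36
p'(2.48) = -18.34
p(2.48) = -11.01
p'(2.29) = -15.60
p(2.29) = -7.79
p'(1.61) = -7.65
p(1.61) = -0.05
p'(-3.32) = -36.32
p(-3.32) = 46.05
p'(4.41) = -58.90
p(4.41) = -81.81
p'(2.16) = -13.86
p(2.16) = -5.88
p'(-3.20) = -33.82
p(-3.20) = 41.84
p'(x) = -3.12*x^2 + 0.48*x - 0.34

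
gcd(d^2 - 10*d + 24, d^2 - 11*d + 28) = d - 4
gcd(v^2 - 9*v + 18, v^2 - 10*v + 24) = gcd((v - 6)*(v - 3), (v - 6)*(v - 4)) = v - 6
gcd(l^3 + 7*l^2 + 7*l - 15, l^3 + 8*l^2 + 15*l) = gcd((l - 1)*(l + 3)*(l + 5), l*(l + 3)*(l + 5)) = l^2 + 8*l + 15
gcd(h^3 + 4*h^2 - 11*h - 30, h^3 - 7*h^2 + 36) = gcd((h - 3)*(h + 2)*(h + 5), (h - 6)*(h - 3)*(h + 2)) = h^2 - h - 6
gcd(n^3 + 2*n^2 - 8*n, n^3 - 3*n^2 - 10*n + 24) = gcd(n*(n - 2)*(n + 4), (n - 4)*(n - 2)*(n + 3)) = n - 2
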